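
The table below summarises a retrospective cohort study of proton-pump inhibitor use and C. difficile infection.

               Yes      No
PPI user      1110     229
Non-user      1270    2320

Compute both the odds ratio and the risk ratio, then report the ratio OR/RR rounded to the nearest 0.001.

Cells: a = 1110, b = 229, c = 1270, d = 2320.
OR = (1110·2320)/(229·1270) = 2575200/290830 = 8.85466
Risk in exposed = 1110/1339 = 0.82898; risk in unexposed = 1270/3590 = 0.35376; RR = 2.34333
OR/RR = 8.85466 / 2.34333 = 3.77867
The outcome is not rare, so the OR lies further from 1 than the RR.

3.779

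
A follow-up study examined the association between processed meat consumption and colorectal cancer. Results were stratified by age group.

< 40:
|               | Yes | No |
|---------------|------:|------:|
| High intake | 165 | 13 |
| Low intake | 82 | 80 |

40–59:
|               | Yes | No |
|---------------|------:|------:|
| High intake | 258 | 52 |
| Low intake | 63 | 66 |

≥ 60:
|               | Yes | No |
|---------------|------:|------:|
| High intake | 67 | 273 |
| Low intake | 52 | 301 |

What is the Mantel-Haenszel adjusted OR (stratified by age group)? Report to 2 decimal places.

3.43

OR_MH = Σ(aᵢdᵢ/nᵢ) / Σ(bᵢcᵢ/nᵢ), where nᵢ is the stratum total.
Stratum 1 (< 40): n = 340; a·d/n = 165·80/340 = 38.8235; b·c/n = 13·82/340 = 3.1353
Stratum 2 (40–59): n = 439; a·d/n = 258·66/439 = 38.7882; b·c/n = 52·63/439 = 7.4624
Stratum 3 (≥ 60): n = 693; a·d/n = 67·301/693 = 29.1010; b·c/n = 273·52/693 = 20.4848
OR_MH = (38.8235 + 38.7882 + 29.1010) / (3.1353 + 7.4624 + 20.4848) = 106.7127 / 31.0826 = 3.43320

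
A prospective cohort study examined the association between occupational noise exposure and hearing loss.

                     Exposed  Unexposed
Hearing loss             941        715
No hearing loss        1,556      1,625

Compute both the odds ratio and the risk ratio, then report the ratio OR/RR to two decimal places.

1.11

Reading the table with exposure as columns: a = 941 (Exposed, case), b = 1556 (Exposed, non-case), c = 715 (Unexposed, case), d = 1625.
OR = (941·1625)/(1556·715) = 1529125/1112540 = 1.37444
Risk in exposed = 941/2497 = 0.37685; risk in unexposed = 715/2340 = 0.30556; RR = 1.23333
OR/RR = 1.37444 / 1.23333 = 1.11441
The outcome is not rare, so the OR lies further from 1 than the RR.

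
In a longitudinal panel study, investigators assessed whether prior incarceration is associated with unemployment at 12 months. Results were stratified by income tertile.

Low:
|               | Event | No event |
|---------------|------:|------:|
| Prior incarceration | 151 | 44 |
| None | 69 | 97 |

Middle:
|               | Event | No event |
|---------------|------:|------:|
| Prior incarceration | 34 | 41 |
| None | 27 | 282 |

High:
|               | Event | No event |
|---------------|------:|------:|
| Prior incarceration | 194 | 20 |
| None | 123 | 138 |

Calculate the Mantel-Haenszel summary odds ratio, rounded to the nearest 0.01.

7.40

OR_MH = Σ(aᵢdᵢ/nᵢ) / Σ(bᵢcᵢ/nᵢ), where nᵢ is the stratum total.
Stratum 1 (Low): n = 361; a·d/n = 151·97/361 = 40.5734; b·c/n = 44·69/361 = 8.4100
Stratum 2 (Middle): n = 384; a·d/n = 34·282/384 = 24.9688; b·c/n = 41·27/384 = 2.8828
Stratum 3 (High): n = 475; a·d/n = 194·138/475 = 56.3621; b·c/n = 20·123/475 = 5.1789
OR_MH = (40.5734 + 24.9688 + 56.3621) / (8.4100 + 2.8828 + 5.1789) = 121.9043 / 16.4717 = 7.40082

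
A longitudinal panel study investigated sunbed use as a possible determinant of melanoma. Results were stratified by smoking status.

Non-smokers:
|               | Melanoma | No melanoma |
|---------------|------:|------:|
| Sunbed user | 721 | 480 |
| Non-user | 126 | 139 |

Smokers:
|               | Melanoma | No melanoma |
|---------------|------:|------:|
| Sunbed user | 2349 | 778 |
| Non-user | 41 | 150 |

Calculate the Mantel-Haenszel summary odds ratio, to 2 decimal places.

3.43

OR_MH = Σ(aᵢdᵢ/nᵢ) / Σ(bᵢcᵢ/nᵢ), where nᵢ is the stratum total.
Stratum 1 (Non-smokers): n = 1466; a·d/n = 721·139/1466 = 68.3622; b·c/n = 480·126/1466 = 41.2551
Stratum 2 (Smokers): n = 3318; a·d/n = 2349·150/3318 = 106.1935; b·c/n = 778·41/3318 = 9.6136
OR_MH = (68.3622 + 106.1935) / (41.2551 + 9.6136) = 174.5557 / 50.8687 = 3.43149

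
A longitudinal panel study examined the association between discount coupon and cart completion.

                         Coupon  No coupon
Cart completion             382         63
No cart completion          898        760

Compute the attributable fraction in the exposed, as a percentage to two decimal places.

Reading the table with exposure as columns: a = 382 (Coupon, case), b = 898 (Coupon, non-case), c = 63 (No coupon, case), d = 760.
Risk in exposed = 382/1280 = 0.29844; risk in unexposed = 63/823 = 0.07655.
RR = 0.29844/0.07655 = 3.89864
AR% = (RR − 1)/RR × 100 = (3.89864 − 1)/3.89864 × 100 = 74.3500%

74.35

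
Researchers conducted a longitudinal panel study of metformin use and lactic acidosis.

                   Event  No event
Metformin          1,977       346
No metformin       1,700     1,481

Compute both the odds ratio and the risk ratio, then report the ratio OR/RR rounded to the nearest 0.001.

Cells: a = 1977, b = 346, c = 1700, d = 1481.
OR = (1977·1481)/(346·1700) = 2927937/588200 = 4.97779
Risk in exposed = 1977/2323 = 0.85105; risk in unexposed = 1700/3181 = 0.53442; RR = 1.59247
OR/RR = 4.97779 / 1.59247 = 3.12582
The outcome is not rare, so the OR lies further from 1 than the RR.

3.126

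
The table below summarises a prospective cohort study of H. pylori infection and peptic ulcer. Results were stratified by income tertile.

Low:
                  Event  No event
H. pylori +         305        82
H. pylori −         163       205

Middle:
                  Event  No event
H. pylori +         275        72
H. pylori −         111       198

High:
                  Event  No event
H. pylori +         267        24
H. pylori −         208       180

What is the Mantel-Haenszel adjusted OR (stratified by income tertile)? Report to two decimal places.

OR_MH = Σ(aᵢdᵢ/nᵢ) / Σ(bᵢcᵢ/nᵢ), where nᵢ is the stratum total.
Stratum 1 (Low): n = 755; a·d/n = 305·205/755 = 82.8146; b·c/n = 82·163/755 = 17.7033
Stratum 2 (Middle): n = 656; a·d/n = 275·198/656 = 83.0030; b·c/n = 72·111/656 = 12.1829
Stratum 3 (High): n = 679; a·d/n = 267·180/679 = 70.7806; b·c/n = 24·208/679 = 7.3520
OR_MH = (82.8146 + 83.0030 + 70.7806) / (17.7033 + 12.1829 + 7.3520) = 236.5982 / 37.2382 = 6.35364

6.35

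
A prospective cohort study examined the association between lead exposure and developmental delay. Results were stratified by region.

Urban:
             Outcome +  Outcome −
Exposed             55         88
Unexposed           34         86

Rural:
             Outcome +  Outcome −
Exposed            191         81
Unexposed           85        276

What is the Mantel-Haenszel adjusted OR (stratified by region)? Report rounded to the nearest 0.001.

4.551

OR_MH = Σ(aᵢdᵢ/nᵢ) / Σ(bᵢcᵢ/nᵢ), where nᵢ is the stratum total.
Stratum 1 (Urban): n = 263; a·d/n = 55·86/263 = 17.9848; b·c/n = 88·34/263 = 11.3764
Stratum 2 (Rural): n = 633; a·d/n = 191·276/633 = 83.2796; b·c/n = 81·85/633 = 10.8768
OR_MH = (17.9848 + 83.2796) / (11.3764 + 10.8768) = 101.2644 / 22.2532 = 4.55055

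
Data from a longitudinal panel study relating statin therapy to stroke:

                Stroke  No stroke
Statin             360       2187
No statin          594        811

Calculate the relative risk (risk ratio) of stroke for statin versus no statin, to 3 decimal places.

Cells: a = 360, b = 2187, c = 594, d = 811.
Risk in exposed = 360/2547 = 0.14134; risk in unexposed = 594/1405 = 0.42278.
RR = 0.14134 / 0.42278 = 0.33432
The risk is 67% lower among the exposed than among the unexposed.

0.334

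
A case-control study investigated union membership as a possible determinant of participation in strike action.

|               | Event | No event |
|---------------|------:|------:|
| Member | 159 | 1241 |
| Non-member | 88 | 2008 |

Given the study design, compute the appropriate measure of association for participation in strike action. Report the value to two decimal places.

Cells: a = 159, b = 1241, c = 88, d = 2008.
This is a case-control study: participants were sampled on outcome status, so risks in the source population cannot be estimated directly — relative risk is not valid here. The odds ratio is the appropriate measure.
OR = (a·d)/(b·c) = (159 × 2008) / (1241 × 88) = 319272 / 109208 = 2.92352

2.92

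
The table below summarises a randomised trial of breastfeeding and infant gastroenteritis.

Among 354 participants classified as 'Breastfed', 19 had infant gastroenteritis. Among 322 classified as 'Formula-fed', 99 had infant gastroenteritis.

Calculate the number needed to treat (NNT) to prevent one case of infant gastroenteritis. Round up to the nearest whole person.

Risk in treated group = 19/354 = 0.05367; risk in control = 99/322 = 0.30745.
Absolute risk reduction = 0.30745 − 0.05367 = 0.25378
NNT = 1 / ARR = 1 / 0.25378 = 3.940 → round up → 4

4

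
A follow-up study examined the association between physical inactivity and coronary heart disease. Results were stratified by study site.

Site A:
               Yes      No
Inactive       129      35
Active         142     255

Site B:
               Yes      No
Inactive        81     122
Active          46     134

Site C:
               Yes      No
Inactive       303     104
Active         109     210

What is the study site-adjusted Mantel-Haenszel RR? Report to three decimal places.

2.067

RR_MH = Σ(aᵢ·n₀ᵢ/nᵢ) / Σ(cᵢ·n₁ᵢ/nᵢ), with n₁ᵢ = aᵢ+bᵢ (exposed), n₀ᵢ = cᵢ+dᵢ (unexposed), nᵢ = n₁ᵢ+n₀ᵢ.
Stratum 1 (Site A): n₁ = 164, n₀ = 397, n = 561; a·n₀/n = 129·397/561 = 91.2888; c·n₁/n = 142·164/561 = 41.5116
Stratum 2 (Site B): n₁ = 203, n₀ = 180, n = 383; a·n₀/n = 81·180/383 = 38.0679; c·n₁/n = 46·203/383 = 24.3812
Stratum 3 (Site C): n₁ = 407, n₀ = 319, n = 726; a·n₀/n = 303·319/726 = 133.1364; c·n₁/n = 109·407/726 = 61.1061
RR_MH = (91.2888 + 38.0679 + 133.1364) / (41.5116 + 24.3812 + 61.1061) = 262.4930 / 126.9988 = 2.06689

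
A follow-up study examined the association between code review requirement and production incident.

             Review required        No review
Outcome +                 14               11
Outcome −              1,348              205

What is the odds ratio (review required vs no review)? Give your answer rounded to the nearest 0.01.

0.19

Reading the table with exposure as columns: a = 14 (Review required, case), b = 1348 (Review required, non-case), c = 11 (No review, case), d = 205.
OR = (a·d)/(b·c) = (14 × 205) / (1348 × 11) = 2870 / 14828 = 0.19355
Exposure is associated with lower odds of production incident (OR = 0.19 < 1).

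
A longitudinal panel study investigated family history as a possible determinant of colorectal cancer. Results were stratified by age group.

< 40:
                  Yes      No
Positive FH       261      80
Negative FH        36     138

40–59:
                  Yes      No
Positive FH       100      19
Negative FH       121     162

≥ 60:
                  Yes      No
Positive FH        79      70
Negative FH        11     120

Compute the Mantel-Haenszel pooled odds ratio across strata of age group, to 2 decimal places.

10.25

OR_MH = Σ(aᵢdᵢ/nᵢ) / Σ(bᵢcᵢ/nᵢ), where nᵢ is the stratum total.
Stratum 1 (< 40): n = 515; a·d/n = 261·138/515 = 69.9379; b·c/n = 80·36/515 = 5.5922
Stratum 2 (40–59): n = 402; a·d/n = 100·162/402 = 40.2985; b·c/n = 19·121/402 = 5.7189
Stratum 3 (≥ 60): n = 280; a·d/n = 79·120/280 = 33.8571; b·c/n = 70·11/280 = 2.7500
OR_MH = (69.9379 + 40.2985 + 33.8571) / (5.5922 + 5.7189 + 2.7500) = 144.0935 / 14.0611 = 10.24764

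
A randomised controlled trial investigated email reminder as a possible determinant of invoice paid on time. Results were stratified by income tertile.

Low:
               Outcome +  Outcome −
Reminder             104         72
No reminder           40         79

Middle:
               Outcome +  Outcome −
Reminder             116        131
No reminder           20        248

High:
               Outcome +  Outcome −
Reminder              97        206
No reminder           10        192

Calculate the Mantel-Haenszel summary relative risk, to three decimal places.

RR_MH = Σ(aᵢ·n₀ᵢ/nᵢ) / Σ(cᵢ·n₁ᵢ/nᵢ), with n₁ᵢ = aᵢ+bᵢ (exposed), n₀ᵢ = cᵢ+dᵢ (unexposed), nᵢ = n₁ᵢ+n₀ᵢ.
Stratum 1 (Low): n₁ = 176, n₀ = 119, n = 295; a·n₀/n = 104·119/295 = 41.9525; c·n₁/n = 40·176/295 = 23.8644
Stratum 2 (Middle): n₁ = 247, n₀ = 268, n = 515; a·n₀/n = 116·268/515 = 60.3650; c·n₁/n = 20·247/515 = 9.5922
Stratum 3 (High): n₁ = 303, n₀ = 202, n = 505; a·n₀/n = 97·202/505 = 38.8000; c·n₁/n = 10·303/505 = 6.0000
RR_MH = (41.9525 + 60.3650 + 38.8000) / (23.8644 + 9.5922 + 6.0000) = 141.1176 / 39.4566 = 3.57652

3.577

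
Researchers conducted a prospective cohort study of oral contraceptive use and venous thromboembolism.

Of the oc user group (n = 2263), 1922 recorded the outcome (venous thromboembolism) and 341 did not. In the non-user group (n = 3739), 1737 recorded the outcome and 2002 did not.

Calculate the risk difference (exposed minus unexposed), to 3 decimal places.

From the description: a = 1922, b = 341, c = 1737, d = 2002.
Risk in exposed = 1922/2263 = 0.849315; risk in unexposed = 1737/3739 = 0.464563.
Risk difference = 0.849315 − 0.464563 = 0.384752

0.385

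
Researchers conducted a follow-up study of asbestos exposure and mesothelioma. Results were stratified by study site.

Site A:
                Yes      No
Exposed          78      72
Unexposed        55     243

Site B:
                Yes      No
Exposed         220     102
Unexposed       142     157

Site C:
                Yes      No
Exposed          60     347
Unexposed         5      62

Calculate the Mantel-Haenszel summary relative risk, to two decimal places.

1.73

RR_MH = Σ(aᵢ·n₀ᵢ/nᵢ) / Σ(cᵢ·n₁ᵢ/nᵢ), with n₁ᵢ = aᵢ+bᵢ (exposed), n₀ᵢ = cᵢ+dᵢ (unexposed), nᵢ = n₁ᵢ+n₀ᵢ.
Stratum 1 (Site A): n₁ = 150, n₀ = 298, n = 448; a·n₀/n = 78·298/448 = 51.8839; c·n₁/n = 55·150/448 = 18.4152
Stratum 2 (Site B): n₁ = 322, n₀ = 299, n = 621; a·n₀/n = 220·299/621 = 105.9259; c·n₁/n = 142·322/621 = 73.6296
Stratum 3 (Site C): n₁ = 407, n₀ = 67, n = 474; a·n₀/n = 60·67/474 = 8.4810; c·n₁/n = 5·407/474 = 4.2932
RR_MH = (51.8839 + 105.9259 + 8.4810) / (18.4152 + 73.6296 + 4.2932) = 166.2909 / 96.3381 = 1.72612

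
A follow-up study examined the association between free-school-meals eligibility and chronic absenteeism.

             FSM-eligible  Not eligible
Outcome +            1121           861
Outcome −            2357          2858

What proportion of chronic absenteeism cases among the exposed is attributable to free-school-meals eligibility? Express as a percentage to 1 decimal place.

28.2

Reading the table with exposure as columns: a = 1121 (FSM-eligible, case), b = 2357 (FSM-eligible, non-case), c = 861 (Not eligible, case), d = 2858.
Risk in exposed = 1121/3478 = 0.32231; risk in unexposed = 861/3719 = 0.23151.
RR = 0.32231/0.23151 = 1.39219
AR% = (RR − 1)/RR × 100 = (1.39219 − 1)/1.39219 × 100 = 28.1708%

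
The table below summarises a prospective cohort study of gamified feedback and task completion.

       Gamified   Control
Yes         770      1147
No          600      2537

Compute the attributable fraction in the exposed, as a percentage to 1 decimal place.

44.6

Reading the table with exposure as columns: a = 770 (Gamified, case), b = 600 (Gamified, non-case), c = 1147 (Control, case), d = 2537.
Risk in exposed = 770/1370 = 0.56204; risk in unexposed = 1147/3684 = 0.31135.
RR = 0.56204/0.31135 = 1.80520
AR% = (RR − 1)/RR × 100 = (1.80520 − 1)/1.80520 × 100 = 44.6046%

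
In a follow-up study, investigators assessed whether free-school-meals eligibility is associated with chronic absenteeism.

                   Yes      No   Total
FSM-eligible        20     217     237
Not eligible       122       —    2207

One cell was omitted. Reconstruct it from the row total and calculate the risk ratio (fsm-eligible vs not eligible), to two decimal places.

The missing cell is in the unexposed row: 2207 − 122 = 2085.
So a = 20, b = 217, c = 122, d = 2085.
RR = [a/(a+b)] / [c/(c+d)] = (20/237) / (122/2207) = 0.08439/0.05528 = 1.52660

1.53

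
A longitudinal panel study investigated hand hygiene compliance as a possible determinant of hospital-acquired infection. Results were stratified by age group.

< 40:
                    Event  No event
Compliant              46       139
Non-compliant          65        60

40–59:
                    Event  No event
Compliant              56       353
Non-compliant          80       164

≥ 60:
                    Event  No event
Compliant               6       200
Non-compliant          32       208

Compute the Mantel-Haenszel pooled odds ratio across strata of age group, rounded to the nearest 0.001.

OR_MH = Σ(aᵢdᵢ/nᵢ) / Σ(bᵢcᵢ/nᵢ), where nᵢ is the stratum total.
Stratum 1 (< 40): n = 310; a·d/n = 46·60/310 = 8.9032; b·c/n = 139·65/310 = 29.1452
Stratum 2 (40–59): n = 653; a·d/n = 56·164/653 = 14.0643; b·c/n = 353·80/653 = 43.2466
Stratum 3 (≥ 60): n = 446; a·d/n = 6·208/446 = 2.7982; b·c/n = 200·32/446 = 14.3498
OR_MH = (8.9032 + 14.0643 + 2.7982) / (29.1452 + 43.2466 + 14.3498) = 25.7658 / 86.7415 = 0.29704

0.297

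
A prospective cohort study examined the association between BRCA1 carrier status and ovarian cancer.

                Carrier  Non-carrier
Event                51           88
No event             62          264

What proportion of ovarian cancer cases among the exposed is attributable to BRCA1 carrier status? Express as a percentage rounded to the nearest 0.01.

Reading the table with exposure as columns: a = 51 (Carrier, case), b = 62 (Carrier, non-case), c = 88 (Non-carrier, case), d = 264.
Risk in exposed = 51/113 = 0.45133; risk in unexposed = 88/352 = 0.25000.
RR = 0.45133/0.25000 = 1.80531
AR% = (RR − 1)/RR × 100 = (1.80531 − 1)/1.80531 × 100 = 44.6078%

44.61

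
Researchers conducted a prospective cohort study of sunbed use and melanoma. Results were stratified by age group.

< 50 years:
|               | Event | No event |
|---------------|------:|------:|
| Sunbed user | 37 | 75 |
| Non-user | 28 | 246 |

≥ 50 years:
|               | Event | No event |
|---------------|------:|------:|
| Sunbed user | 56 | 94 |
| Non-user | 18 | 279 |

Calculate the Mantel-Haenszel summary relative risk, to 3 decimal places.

4.481

RR_MH = Σ(aᵢ·n₀ᵢ/nᵢ) / Σ(cᵢ·n₁ᵢ/nᵢ), with n₁ᵢ = aᵢ+bᵢ (exposed), n₀ᵢ = cᵢ+dᵢ (unexposed), nᵢ = n₁ᵢ+n₀ᵢ.
Stratum 1 (< 50 years): n₁ = 112, n₀ = 274, n = 386; a·n₀/n = 37·274/386 = 26.2642; c·n₁/n = 28·112/386 = 8.1244
Stratum 2 (≥ 50 years): n₁ = 150, n₀ = 297, n = 447; a·n₀/n = 56·297/447 = 37.2081; c·n₁/n = 18·150/447 = 6.0403
RR_MH = (26.2642 + 37.2081) / (8.1244 + 6.0403) = 63.4723 / 14.1646 = 4.48104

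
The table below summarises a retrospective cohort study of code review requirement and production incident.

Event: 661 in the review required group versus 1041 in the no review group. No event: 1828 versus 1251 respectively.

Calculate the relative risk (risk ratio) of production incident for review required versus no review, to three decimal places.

From the description: a = 661, b = 1828, c = 1041, d = 1251.
Risk in exposed = 661/2489 = 0.26557; risk in unexposed = 1041/2292 = 0.45419.
RR = 0.26557 / 0.45419 = 0.58471
The risk is 42% lower among the exposed than among the unexposed.

0.585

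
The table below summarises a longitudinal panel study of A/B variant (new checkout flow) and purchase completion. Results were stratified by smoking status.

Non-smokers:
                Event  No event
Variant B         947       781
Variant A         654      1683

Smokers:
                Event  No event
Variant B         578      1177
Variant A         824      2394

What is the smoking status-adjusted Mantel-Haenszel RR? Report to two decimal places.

RR_MH = Σ(aᵢ·n₀ᵢ/nᵢ) / Σ(cᵢ·n₁ᵢ/nᵢ), with n₁ᵢ = aᵢ+bᵢ (exposed), n₀ᵢ = cᵢ+dᵢ (unexposed), nᵢ = n₁ᵢ+n₀ᵢ.
Stratum 1 (Non-smokers): n₁ = 1728, n₀ = 2337, n = 4065; a·n₀/n = 947·2337/4065 = 544.4376; c·n₁/n = 654·1728/4065 = 278.0103
Stratum 2 (Smokers): n₁ = 1755, n₀ = 3218, n = 4973; a·n₀/n = 578·3218/4973 = 374.0205; c·n₁/n = 824·1755/4973 = 290.7943
RR_MH = (544.4376 + 374.0205) / (278.0103 + 290.7943) = 918.4581 / 568.8046 = 1.61472

1.61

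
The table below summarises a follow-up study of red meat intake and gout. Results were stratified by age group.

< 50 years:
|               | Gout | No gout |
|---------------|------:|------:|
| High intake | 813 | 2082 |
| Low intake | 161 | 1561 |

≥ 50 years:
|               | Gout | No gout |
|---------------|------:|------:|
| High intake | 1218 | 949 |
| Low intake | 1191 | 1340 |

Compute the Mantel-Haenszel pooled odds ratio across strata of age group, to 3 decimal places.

1.987

OR_MH = Σ(aᵢdᵢ/nᵢ) / Σ(bᵢcᵢ/nᵢ), where nᵢ is the stratum total.
Stratum 1 (< 50 years): n = 4617; a·d/n = 813·1561/4617 = 274.8739; b·c/n = 2082·161/4617 = 72.6017
Stratum 2 (≥ 50 years): n = 4698; a·d/n = 1218·1340/4698 = 347.4074; b·c/n = 949·1191/4698 = 240.5830
OR_MH = (274.8739 + 347.4074) / (72.6017 + 240.5830) = 622.2814 / 313.1847 = 1.98695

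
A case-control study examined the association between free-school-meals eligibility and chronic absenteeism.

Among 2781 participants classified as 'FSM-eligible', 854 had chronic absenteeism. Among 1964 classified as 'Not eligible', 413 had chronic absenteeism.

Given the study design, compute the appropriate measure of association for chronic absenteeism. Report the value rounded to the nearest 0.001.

1.664

From the description: a = 854, b = 1927, c = 413, d = 1551.
This is a case-control study: participants were sampled on outcome status, so risks in the source population cannot be estimated directly — relative risk is not valid here. The odds ratio is the appropriate measure.
OR = (a·d)/(b·c) = (854 × 1551) / (1927 × 413) = 1324554 / 795851 = 1.66432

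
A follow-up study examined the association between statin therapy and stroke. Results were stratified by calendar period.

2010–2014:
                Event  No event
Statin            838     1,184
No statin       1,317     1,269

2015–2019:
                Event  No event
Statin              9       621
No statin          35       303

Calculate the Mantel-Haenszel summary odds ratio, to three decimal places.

0.647

OR_MH = Σ(aᵢdᵢ/nᵢ) / Σ(bᵢcᵢ/nᵢ), where nᵢ is the stratum total.
Stratum 1 (2010–2014): n = 4608; a·d/n = 838·1269/4608 = 230.7773; b·c/n = 1184·1317/4608 = 338.3958
Stratum 2 (2015–2019): n = 968; a·d/n = 9·303/968 = 2.8171; b·c/n = 621·35/968 = 22.4535
OR_MH = (230.7773 + 2.8171) / (338.3958 + 22.4535) = 233.5945 / 360.8493 = 0.64735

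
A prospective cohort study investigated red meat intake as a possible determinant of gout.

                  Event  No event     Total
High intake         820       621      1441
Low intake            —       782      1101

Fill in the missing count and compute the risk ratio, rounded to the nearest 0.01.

The missing cell is in the unexposed row: 1101 − 782 = 319.
So a = 820, b = 621, c = 319, d = 782.
RR = [a/(a+b)] / [c/(c+d)] = (820/1441) / (319/1101) = 0.56905/0.28974 = 1.96402

1.96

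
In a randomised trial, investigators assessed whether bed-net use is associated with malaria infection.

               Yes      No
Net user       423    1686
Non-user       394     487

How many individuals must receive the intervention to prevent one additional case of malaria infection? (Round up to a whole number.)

Risk in treated group = 423/2109 = 0.20057; risk in control = 394/881 = 0.44722.
Absolute risk reduction = 0.44722 − 0.20057 = 0.24665
NNT = 1 / ARR = 1 / 0.24665 = 4.054 → round up → 5

5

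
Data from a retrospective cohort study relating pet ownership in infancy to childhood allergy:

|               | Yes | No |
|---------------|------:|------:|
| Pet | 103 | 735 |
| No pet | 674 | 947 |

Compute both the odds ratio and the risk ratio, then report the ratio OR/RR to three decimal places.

Cells: a = 103, b = 735, c = 674, d = 947.
OR = (103·947)/(735·674) = 97541/495390 = 0.19690
Risk in exposed = 103/838 = 0.12291; risk in unexposed = 674/1621 = 0.41579; RR = 0.29561
OR/RR = 0.19690 / 0.29561 = 0.66608
The outcome is not rare, so the OR lies further from 1 than the RR.

0.666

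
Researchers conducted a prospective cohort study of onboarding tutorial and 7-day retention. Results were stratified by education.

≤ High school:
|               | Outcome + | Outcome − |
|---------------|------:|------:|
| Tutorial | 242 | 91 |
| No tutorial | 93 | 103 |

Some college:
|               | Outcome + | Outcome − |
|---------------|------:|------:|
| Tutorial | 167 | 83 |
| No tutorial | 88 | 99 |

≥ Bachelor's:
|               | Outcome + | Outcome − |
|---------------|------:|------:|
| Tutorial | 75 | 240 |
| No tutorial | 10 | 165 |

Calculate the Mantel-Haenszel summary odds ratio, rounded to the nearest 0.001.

2.930

OR_MH = Σ(aᵢdᵢ/nᵢ) / Σ(bᵢcᵢ/nᵢ), where nᵢ is the stratum total.
Stratum 1 (≤ High school): n = 529; a·d/n = 242·103/529 = 47.1191; b·c/n = 91·93/529 = 15.9981
Stratum 2 (Some college): n = 437; a·d/n = 167·99/437 = 37.8330; b·c/n = 83·88/437 = 16.7140
Stratum 3 (≥ Bachelor's): n = 490; a·d/n = 75·165/490 = 25.2551; b·c/n = 240·10/490 = 4.8980
OR_MH = (47.1191 + 37.8330 + 25.2551) / (15.9981 + 16.7140 + 4.8980) = 110.2071 / 37.6100 = 2.93026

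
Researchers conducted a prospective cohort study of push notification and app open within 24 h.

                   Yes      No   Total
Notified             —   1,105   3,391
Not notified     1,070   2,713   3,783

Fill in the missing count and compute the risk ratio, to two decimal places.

The missing cell is in the exposed row: 3391 − 1105 = 2286.
So a = 2286, b = 1105, c = 1070, d = 2713.
RR = [a/(a+b)] / [c/(c+d)] = (2286/3391) / (1070/3783) = 0.67414/0.28284 = 2.38342

2.38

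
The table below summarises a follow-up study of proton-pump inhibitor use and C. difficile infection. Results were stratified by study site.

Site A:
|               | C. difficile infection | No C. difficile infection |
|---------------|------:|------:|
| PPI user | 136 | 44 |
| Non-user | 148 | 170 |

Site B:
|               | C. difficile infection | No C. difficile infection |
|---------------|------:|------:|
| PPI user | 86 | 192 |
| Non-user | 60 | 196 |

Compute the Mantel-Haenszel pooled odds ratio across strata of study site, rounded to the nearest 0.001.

2.251

OR_MH = Σ(aᵢdᵢ/nᵢ) / Σ(bᵢcᵢ/nᵢ), where nᵢ is the stratum total.
Stratum 1 (Site A): n = 498; a·d/n = 136·170/498 = 46.4257; b·c/n = 44·148/498 = 13.0763
Stratum 2 (Site B): n = 534; a·d/n = 86·196/534 = 31.5655; b·c/n = 192·60/534 = 21.5730
OR_MH = (46.4257 + 31.5655) / (13.0763 + 21.5730) = 77.9912 / 34.6493 = 2.25087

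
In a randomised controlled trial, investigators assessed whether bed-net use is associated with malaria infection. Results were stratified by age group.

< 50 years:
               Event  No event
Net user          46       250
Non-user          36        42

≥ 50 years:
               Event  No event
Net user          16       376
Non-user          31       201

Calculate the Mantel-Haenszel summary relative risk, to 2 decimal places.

RR_MH = Σ(aᵢ·n₀ᵢ/nᵢ) / Σ(cᵢ·n₁ᵢ/nᵢ), with n₁ᵢ = aᵢ+bᵢ (exposed), n₀ᵢ = cᵢ+dᵢ (unexposed), nᵢ = n₁ᵢ+n₀ᵢ.
Stratum 1 (< 50 years): n₁ = 296, n₀ = 78, n = 374; a·n₀/n = 46·78/374 = 9.5936; c·n₁/n = 36·296/374 = 28.4920
Stratum 2 (≥ 50 years): n₁ = 392, n₀ = 232, n = 624; a·n₀/n = 16·232/624 = 5.9487; c·n₁/n = 31·392/624 = 19.4744
RR_MH = (9.5936 + 5.9487) / (28.4920 + 19.4744) = 15.5423 / 47.9663 = 0.32403

0.32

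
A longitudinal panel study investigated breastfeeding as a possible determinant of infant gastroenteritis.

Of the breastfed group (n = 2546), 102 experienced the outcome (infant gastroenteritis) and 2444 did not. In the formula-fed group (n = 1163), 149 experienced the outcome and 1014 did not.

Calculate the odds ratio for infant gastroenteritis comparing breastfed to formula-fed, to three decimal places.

0.284

From the description: a = 102, b = 2444, c = 149, d = 1014.
OR = (a·d)/(b·c) = (102 × 1014) / (2444 × 149) = 103428 / 364156 = 0.28402
Exposure is associated with lower odds of infant gastroenteritis (OR = 0.28 < 1).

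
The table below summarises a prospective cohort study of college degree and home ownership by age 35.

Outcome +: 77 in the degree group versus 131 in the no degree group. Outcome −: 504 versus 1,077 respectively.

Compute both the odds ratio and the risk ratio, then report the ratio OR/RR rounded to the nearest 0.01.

From the description: a = 77, b = 504, c = 131, d = 1077.
OR = (77·1077)/(504·131) = 82929/66024 = 1.25604
Risk in exposed = 77/581 = 0.13253; risk in unexposed = 131/1208 = 0.10844; RR = 1.22211
OR/RR = 1.25604 / 1.22211 = 1.02777
The outcome is not rare, so the OR lies further from 1 than the RR.

1.03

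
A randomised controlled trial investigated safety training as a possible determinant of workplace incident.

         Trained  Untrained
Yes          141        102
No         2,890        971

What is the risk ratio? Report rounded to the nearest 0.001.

0.489

Reading the table with exposure as columns: a = 141 (Trained, case), b = 2890 (Trained, non-case), c = 102 (Untrained, case), d = 971.
Risk in exposed = 141/3031 = 0.04652; risk in unexposed = 102/1073 = 0.09506.
RR = 0.04652 / 0.09506 = 0.48936
The risk is 51% lower among the exposed than among the unexposed.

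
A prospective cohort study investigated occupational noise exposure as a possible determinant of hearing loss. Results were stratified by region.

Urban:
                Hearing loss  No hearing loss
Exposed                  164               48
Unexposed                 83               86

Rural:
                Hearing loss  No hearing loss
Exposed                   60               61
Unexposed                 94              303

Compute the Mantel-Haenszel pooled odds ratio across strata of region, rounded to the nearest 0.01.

3.35

OR_MH = Σ(aᵢdᵢ/nᵢ) / Σ(bᵢcᵢ/nᵢ), where nᵢ is the stratum total.
Stratum 1 (Urban): n = 381; a·d/n = 164·86/381 = 37.0184; b·c/n = 48·83/381 = 10.4567
Stratum 2 (Rural): n = 518; a·d/n = 60·303/518 = 35.0965; b·c/n = 61·94/518 = 11.0695
OR_MH = (37.0184 + 35.0965) / (10.4567 + 11.0695) = 72.1149 / 21.5262 = 3.35010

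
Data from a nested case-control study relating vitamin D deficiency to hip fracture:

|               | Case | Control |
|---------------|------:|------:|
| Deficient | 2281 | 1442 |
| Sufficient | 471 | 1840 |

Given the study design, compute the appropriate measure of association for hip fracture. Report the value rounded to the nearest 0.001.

Cells: a = 2281, b = 1442, c = 471, d = 1840.
This is a nested case-control study: participants were sampled on outcome status, so risks in the source population cannot be estimated directly — relative risk is not valid here. The odds ratio is the appropriate measure.
OR = (a·d)/(b·c) = (2281 × 1840) / (1442 × 471) = 4197040 / 679182 = 6.17955

6.180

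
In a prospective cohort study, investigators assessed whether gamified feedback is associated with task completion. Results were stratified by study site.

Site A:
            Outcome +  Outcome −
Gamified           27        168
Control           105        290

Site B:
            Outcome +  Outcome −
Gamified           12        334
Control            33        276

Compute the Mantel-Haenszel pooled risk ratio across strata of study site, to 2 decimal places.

RR_MH = Σ(aᵢ·n₀ᵢ/nᵢ) / Σ(cᵢ·n₁ᵢ/nᵢ), with n₁ᵢ = aᵢ+bᵢ (exposed), n₀ᵢ = cᵢ+dᵢ (unexposed), nᵢ = n₁ᵢ+n₀ᵢ.
Stratum 1 (Site A): n₁ = 195, n₀ = 395, n = 590; a·n₀/n = 27·395/590 = 18.0763; c·n₁/n = 105·195/590 = 34.7034
Stratum 2 (Site B): n₁ = 346, n₀ = 309, n = 655; a·n₀/n = 12·309/655 = 5.6611; c·n₁/n = 33·346/655 = 17.4321
RR_MH = (18.0763 + 5.6611) / (34.7034 + 17.4321) = 23.7373 / 52.1355 = 0.45530

0.46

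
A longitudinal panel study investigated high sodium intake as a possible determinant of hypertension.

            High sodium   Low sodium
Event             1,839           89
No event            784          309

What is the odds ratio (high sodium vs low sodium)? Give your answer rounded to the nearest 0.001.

Reading the table with exposure as columns: a = 1839 (High sodium, case), b = 784 (High sodium, non-case), c = 89 (Low sodium, case), d = 309.
OR = (a·d)/(b·c) = (1839 × 309) / (784 × 89) = 568251 / 69776 = 8.14393
The odds of hypertension are about 8.14 times as high in the high sodium group.

8.144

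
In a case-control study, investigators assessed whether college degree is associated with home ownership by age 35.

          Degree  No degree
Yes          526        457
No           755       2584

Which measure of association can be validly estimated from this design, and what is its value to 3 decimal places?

Reading the table with exposure as columns: a = 526 (Degree, case), b = 755 (Degree, non-case), c = 457 (No degree, case), d = 2584.
This is a case-control study: participants were sampled on outcome status, so risks in the source population cannot be estimated directly — relative risk is not valid here. The odds ratio is the appropriate measure.
OR = (a·d)/(b·c) = (526 × 2584) / (755 × 457) = 1359184 / 345035 = 3.93926

3.939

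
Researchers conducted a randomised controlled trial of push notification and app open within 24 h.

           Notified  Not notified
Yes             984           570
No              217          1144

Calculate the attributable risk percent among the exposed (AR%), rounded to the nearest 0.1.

59.4

Reading the table with exposure as columns: a = 984 (Notified, case), b = 217 (Notified, non-case), c = 570 (Not notified, case), d = 1144.
Risk in exposed = 984/1201 = 0.81932; risk in unexposed = 570/1714 = 0.33256.
RR = 0.81932/0.33256 = 2.46370
AR% = (RR − 1)/RR × 100 = (2.46370 − 1)/2.46370 × 100 = 59.4107%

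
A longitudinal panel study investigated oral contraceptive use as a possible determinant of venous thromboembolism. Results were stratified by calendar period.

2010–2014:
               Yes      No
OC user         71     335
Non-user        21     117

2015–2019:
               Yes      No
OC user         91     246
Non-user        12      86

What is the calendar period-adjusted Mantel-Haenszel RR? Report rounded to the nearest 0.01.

RR_MH = Σ(aᵢ·n₀ᵢ/nᵢ) / Σ(cᵢ·n₁ᵢ/nᵢ), with n₁ᵢ = aᵢ+bᵢ (exposed), n₀ᵢ = cᵢ+dᵢ (unexposed), nᵢ = n₁ᵢ+n₀ᵢ.
Stratum 1 (2010–2014): n₁ = 406, n₀ = 138, n = 544; a·n₀/n = 71·138/544 = 18.0110; c·n₁/n = 21·406/544 = 15.6728
Stratum 2 (2015–2019): n₁ = 337, n₀ = 98, n = 435; a·n₀/n = 91·98/435 = 20.5011; c·n₁/n = 12·337/435 = 9.2966
RR_MH = (18.0110 + 20.5011) / (15.6728 + 9.2966) = 38.5122 / 24.9693 = 1.54238

1.54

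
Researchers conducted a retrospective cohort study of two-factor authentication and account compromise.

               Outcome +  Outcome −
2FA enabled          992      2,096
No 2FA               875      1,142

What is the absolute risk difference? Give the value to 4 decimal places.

Cells: a = 992, b = 2096, c = 875, d = 1142.
Risk in exposed = 992/3088 = 0.321244; risk in unexposed = 875/2017 = 0.433813.
Risk difference = 0.321244 − 0.433813 = -0.112569

-0.1126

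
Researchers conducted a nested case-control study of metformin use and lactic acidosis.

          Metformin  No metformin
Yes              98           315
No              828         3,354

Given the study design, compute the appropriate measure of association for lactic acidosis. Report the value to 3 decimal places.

1.260

Reading the table with exposure as columns: a = 98 (Metformin, case), b = 828 (Metformin, non-case), c = 315 (No metformin, case), d = 3354.
This is a nested case-control study: participants were sampled on outcome status, so risks in the source population cannot be estimated directly — relative risk is not valid here. The odds ratio is the appropriate measure.
OR = (a·d)/(b·c) = (98 × 3354) / (828 × 315) = 328692 / 260820 = 1.26023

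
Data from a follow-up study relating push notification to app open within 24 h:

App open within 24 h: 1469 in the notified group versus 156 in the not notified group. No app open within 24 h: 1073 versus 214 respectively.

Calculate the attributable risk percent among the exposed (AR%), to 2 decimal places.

27.04

From the description: a = 1469, b = 1073, c = 156, d = 214.
Risk in exposed = 1469/2542 = 0.57789; risk in unexposed = 156/370 = 0.42162.
RR = 0.57789/0.42162 = 1.37064
AR% = (RR − 1)/RR × 100 = (1.37064 − 1)/1.37064 × 100 = 27.0414%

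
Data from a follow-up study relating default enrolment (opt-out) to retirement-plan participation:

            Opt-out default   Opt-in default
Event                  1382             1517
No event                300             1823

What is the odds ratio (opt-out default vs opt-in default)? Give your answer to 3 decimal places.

Reading the table with exposure as columns: a = 1382 (Opt-out default, case), b = 300 (Opt-out default, non-case), c = 1517 (Opt-in default, case), d = 1823.
OR = (a·d)/(b·c) = (1382 × 1823) / (300 × 1517) = 2519386 / 455100 = 5.53590
The odds of retirement-plan participation are about 5.54 times as high in the opt-out default group.

5.536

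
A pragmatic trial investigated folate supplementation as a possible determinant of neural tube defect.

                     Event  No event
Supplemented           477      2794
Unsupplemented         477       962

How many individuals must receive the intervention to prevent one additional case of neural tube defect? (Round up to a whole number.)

Risk in treated group = 477/3271 = 0.14583; risk in control = 477/1439 = 0.33148.
Absolute risk reduction = 0.33148 − 0.14583 = 0.18565
NNT = 1 / ARR = 1 / 0.18565 = 5.386 → round up → 6

6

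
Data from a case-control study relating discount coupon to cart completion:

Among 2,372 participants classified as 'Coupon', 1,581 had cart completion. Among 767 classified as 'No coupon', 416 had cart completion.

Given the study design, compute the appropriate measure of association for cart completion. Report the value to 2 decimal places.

1.69

From the description: a = 1581, b = 791, c = 416, d = 351.
This is a case-control study: participants were sampled on outcome status, so risks in the source population cannot be estimated directly — relative risk is not valid here. The odds ratio is the appropriate measure.
OR = (a·d)/(b·c) = (1581 × 351) / (791 × 416) = 554931 / 329056 = 1.68643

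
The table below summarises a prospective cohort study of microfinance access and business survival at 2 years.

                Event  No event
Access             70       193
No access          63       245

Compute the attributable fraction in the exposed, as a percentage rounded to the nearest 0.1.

23.1

Cells: a = 70, b = 193, c = 63, d = 245.
Risk in exposed = 70/263 = 0.26616; risk in unexposed = 63/308 = 0.20455.
RR = 0.26616/0.20455 = 1.30123
AR% = (RR − 1)/RR × 100 = (1.30123 − 1)/1.30123 × 100 = 23.1494%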